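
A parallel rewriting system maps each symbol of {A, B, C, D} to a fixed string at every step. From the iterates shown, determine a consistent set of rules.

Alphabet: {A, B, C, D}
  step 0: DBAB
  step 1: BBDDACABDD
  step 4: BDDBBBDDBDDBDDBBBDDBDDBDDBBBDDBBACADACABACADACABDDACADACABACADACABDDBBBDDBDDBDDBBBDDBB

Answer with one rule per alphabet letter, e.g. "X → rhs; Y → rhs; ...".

  step 0 ⇒ step 1: DBAB ⇒ B·BDD·ACA·BDD
    A ↦ ACA
    B ↦ BDD
    D ↦ B
    C ↦ D  (constrained at step 1)

A->ACA, B->BDD, C->D, D->B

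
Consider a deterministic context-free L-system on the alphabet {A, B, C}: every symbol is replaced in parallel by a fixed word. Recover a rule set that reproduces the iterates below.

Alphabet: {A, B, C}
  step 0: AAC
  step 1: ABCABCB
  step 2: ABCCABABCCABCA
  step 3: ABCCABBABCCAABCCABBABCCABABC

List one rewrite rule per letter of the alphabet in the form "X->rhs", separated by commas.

  step 2 ⇒ step 3: ABCCABABCCABCA ⇒ ABC·CA·B·B·ABC·CA·ABC·CA·B·B·ABC·CA·B·ABC
    A ↦ ABC
    B ↦ CA
    C ↦ B

A->ABC, B->CA, C->B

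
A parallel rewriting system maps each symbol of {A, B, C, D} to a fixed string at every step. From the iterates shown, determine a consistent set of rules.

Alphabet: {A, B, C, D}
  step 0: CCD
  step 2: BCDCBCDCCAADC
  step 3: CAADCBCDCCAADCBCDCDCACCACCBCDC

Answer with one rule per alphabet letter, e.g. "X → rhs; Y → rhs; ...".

A->ACC, B->CAA, C->DC, D->BC

  step 2 ⇒ step 3: BCDCBCDCCAADC ⇒ CAA·DC·BC·DC·CAA·DC·BC·DC·DC·ACC·ACC·BC·DC
    A ↦ ACC
    B ↦ CAA
    C ↦ DC
    D ↦ BC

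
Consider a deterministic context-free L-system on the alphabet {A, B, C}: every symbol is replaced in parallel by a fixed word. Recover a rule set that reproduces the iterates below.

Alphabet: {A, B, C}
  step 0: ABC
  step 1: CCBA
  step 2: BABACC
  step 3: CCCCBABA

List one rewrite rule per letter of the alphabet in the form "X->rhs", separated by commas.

A->C, B->C, C->BA

  step 2 ⇒ step 3: BABACC ⇒ C·C·C·C·BA·BA
    A ↦ C
    B ↦ C
    C ↦ BA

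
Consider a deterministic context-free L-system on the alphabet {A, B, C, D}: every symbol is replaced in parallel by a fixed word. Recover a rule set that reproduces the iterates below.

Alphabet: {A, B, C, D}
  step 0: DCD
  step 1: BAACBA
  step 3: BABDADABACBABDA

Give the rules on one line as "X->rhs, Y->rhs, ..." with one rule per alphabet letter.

A->B, B->DA, C->AC, D->BA

  step 0 ⇒ step 1: DCD ⇒ BA·AC·BA
    C ↦ AC
    D ↦ BA
    A ↦ B  (constrained at step 1)
    B ↦ DA  (constrained at step 1)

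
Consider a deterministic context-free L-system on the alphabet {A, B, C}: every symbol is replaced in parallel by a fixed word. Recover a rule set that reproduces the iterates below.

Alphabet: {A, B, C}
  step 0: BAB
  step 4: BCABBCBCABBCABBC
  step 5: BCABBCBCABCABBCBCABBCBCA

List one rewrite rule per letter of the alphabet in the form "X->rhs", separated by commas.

A->B, B->BC, C->A

  step 4 ⇒ step 5: BCABBCBCABBCABBC ⇒ BC·A·B·BC·BC·A·BC·A·B·BC·BC·A·B·BC·BC·A
    A ↦ B
    B ↦ BC
    C ↦ A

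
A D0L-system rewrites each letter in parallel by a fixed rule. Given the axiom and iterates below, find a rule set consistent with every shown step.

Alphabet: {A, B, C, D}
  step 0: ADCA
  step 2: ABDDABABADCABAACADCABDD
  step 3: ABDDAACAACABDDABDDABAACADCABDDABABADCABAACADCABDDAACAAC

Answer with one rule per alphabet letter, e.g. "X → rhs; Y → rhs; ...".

A->AB, B->DD, C->ADC, D->AAC

  step 2 ⇒ step 3: ABDDABABADCABAACADCABDD ⇒ AB·DD·AAC·AAC·AB·DD·AB·DD·AB·AAC·ADC·AB·DD·AB·AB·ADC·AB·AAC·ADC·AB·DD·AAC·AAC
    A ↦ AB
    B ↦ DD
    C ↦ ADC
    D ↦ AAC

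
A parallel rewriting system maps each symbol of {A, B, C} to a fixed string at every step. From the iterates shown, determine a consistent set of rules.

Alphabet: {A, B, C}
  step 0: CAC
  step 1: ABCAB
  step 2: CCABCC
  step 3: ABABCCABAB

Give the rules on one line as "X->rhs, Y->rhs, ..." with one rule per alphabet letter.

  step 2 ⇒ step 3: CCABCC ⇒ AB·AB·C·C·AB·AB
    A ↦ C
    B ↦ C
    C ↦ AB

A->C, B->C, C->AB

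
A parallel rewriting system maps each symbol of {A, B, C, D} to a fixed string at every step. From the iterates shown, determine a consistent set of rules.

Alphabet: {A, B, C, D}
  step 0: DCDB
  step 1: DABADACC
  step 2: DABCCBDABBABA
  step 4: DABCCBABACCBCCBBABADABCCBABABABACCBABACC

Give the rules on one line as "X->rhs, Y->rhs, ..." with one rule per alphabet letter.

A->B, B->CC, C->BA, D->DA

  step 1 ⇒ step 2: DABADACC ⇒ DA·B·CC·B·DA·B·BA·BA
    A ↦ B
    B ↦ CC
    C ↦ BA
    D ↦ DA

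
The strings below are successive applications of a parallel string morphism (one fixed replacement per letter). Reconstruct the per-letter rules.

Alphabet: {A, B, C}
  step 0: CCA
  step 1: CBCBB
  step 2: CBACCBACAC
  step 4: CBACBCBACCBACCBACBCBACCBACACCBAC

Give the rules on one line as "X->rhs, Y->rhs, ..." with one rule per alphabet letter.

A->B, B->AC, C->CB

  step 1 ⇒ step 2: CBCBB ⇒ CB·AC·CB·AC·AC
    B ↦ AC
    C ↦ CB
  step 0 ⇒ step 1: CCA ⇒ CB·CB·B
    A ↦ B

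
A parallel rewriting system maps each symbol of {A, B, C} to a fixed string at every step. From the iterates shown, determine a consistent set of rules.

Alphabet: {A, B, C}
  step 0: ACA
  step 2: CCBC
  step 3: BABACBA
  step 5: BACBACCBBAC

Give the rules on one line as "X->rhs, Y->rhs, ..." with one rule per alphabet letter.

  step 2 ⇒ step 3: CCBC ⇒ BA·BA·C·BA
    B ↦ C
    C ↦ BA
    A ↦ B  (constrained at step 0)

A->B, B->C, C->BA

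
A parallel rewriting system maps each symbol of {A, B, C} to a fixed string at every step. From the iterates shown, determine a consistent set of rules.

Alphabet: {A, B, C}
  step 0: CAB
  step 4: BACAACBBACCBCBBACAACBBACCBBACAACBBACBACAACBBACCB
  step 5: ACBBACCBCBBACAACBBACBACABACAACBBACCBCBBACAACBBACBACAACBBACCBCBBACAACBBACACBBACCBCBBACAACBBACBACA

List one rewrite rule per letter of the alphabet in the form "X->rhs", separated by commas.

  step 4 ⇒ step 5: BACAACBBACCBCBBACAACBBACCBBACAACBBACBACAACBBACCB ⇒ A·CB·BAC·CB·CB·BAC·A·A·CB·BAC·BAC·A·BAC·A·A·CB·BAC·CB·CB·BAC·A·A·CB·BAC·BAC·A·A·CB·BAC·CB·CB·BAC·A·A·CB·BAC·A·CB·BAC·CB·CB·BAC·A·A·CB·BAC·BAC·A
    A ↦ CB
    B ↦ A
    C ↦ BAC

A->CB, B->A, C->BAC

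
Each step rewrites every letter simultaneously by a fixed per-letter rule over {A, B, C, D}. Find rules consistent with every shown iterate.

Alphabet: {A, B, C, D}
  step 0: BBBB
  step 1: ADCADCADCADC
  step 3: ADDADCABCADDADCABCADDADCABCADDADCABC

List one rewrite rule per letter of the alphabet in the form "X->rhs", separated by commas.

A->D, B->ADC, C->ABC, D->A

  step 0 ⇒ step 1: BBBB ⇒ ADC·ADC·ADC·ADC
    B ↦ ADC
    A ↦ D  (constrained at step 1)
    C ↦ ABC  (constrained at step 1)
    D ↦ A  (constrained at step 1)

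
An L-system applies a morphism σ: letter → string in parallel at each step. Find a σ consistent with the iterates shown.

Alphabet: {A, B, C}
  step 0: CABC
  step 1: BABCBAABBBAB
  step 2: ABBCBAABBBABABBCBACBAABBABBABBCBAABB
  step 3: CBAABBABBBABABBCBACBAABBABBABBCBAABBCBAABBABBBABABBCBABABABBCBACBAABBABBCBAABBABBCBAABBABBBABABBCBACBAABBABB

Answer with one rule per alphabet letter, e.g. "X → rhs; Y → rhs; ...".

A->CBA, B->ABB, C->BAB

  step 2 ⇒ step 3: ABBCBAABBBABABBCBACBAABBABBABBCBAABB ⇒ CBA·ABB·ABB·BAB·ABB·CBA·CBA·ABB·ABB·ABB·CBA·ABB·CBA·ABB·ABB·BAB·ABB·CBA·BAB·ABB·CBA·CBA·ABB·ABB·CBA·ABB·ABB·CBA·ABB·ABB·BAB·ABB·CBA·CBA·ABB·ABB
    A ↦ CBA
    B ↦ ABB
    C ↦ BAB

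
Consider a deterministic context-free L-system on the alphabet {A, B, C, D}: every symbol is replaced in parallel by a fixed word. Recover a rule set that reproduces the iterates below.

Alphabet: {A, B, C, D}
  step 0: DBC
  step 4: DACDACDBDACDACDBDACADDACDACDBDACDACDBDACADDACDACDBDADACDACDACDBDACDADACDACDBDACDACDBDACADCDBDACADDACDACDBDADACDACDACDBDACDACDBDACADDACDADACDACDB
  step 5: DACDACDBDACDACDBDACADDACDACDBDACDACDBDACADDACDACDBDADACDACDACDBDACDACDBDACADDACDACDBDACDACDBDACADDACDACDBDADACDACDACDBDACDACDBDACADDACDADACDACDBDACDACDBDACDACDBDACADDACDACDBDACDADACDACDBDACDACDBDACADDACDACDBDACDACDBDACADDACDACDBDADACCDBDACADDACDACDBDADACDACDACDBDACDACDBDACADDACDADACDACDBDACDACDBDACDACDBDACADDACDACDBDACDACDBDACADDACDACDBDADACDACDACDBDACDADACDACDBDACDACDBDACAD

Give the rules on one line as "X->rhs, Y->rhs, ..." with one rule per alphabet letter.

A->DA, B->AD, C->CDB, D->DAC

  step 4 ⇒ step 5: DACDACDBDACDACDBDACADDACDACDBDACDACDBDACADDACDACDBDADACDACDACDBDACDADACDACDBDACDACDBDACADCDBDACADDACDACDBDADACDACDACDBDACDACDBDACADDACDADACDACDB ⇒ DAC·DA·CDB·DAC·DA·CDB·DAC·AD·DAC·DA·CDB·DAC·DA·CDB·DAC·AD·DAC·DA·CDB·DA·DAC·DAC·DA·CDB·DAC·DA·CDB·DAC·AD·DAC·DA·CDB·DAC·DA·CDB·DAC·AD·DAC·DA·CDB·DA·DAC·DAC·DA·CDB·DAC·DA·CDB·DAC·AD·DAC·DA·DAC·DA·CDB·DAC·DA·CDB·DAC·DA·CDB·DAC·AD·DAC·DA·CDB·DAC·DA·DAC·DA·CDB·DAC·DA·CDB·DAC·AD·DAC·DA·CDB·DAC·DA·CDB·DAC·AD·DAC·DA·CDB·DA·DAC·CDB·DAC·AD·DAC·DA·CDB·DA·DAC·DAC·DA·CDB·DAC·DA·CDB·DAC·AD·DAC·DA·DAC·DA·CDB·DAC·DA·CDB·DAC·DA·CDB·DAC·AD·DAC·DA·CDB·DAC·DA·CDB·DAC·AD·DAC·DA·CDB·DA·DAC·DAC·DA·CDB·DAC·DA·DAC·DA·CDB·DAC·DA·CDB·DAC·AD
    A ↦ DA
    B ↦ AD
    C ↦ CDB
    D ↦ DAC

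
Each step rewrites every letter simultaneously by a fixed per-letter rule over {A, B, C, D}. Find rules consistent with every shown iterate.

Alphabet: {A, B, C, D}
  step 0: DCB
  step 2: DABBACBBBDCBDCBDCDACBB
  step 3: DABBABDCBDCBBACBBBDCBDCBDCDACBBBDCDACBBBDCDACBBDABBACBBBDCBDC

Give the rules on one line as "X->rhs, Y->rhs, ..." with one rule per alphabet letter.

A->BBA, B->BDC, C->CBB, D->DA

  step 2 ⇒ step 3: DABBACBBBDCBDCBDCDACBB ⇒ DA·BBA·BDC·BDC·BBA·CBB·BDC·BDC·BDC·DA·CBB·BDC·DA·CBB·BDC·DA·CBB·DA·BBA·CBB·BDC·BDC
    A ↦ BBA
    B ↦ BDC
    C ↦ CBB
    D ↦ DA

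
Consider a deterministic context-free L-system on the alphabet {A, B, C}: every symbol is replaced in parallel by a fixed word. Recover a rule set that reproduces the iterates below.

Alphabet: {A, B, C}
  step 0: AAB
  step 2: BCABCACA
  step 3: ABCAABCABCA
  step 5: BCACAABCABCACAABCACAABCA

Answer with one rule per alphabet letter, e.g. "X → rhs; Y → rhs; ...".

A->CA, B->A, C->B

  step 2 ⇒ step 3: BCABCACA ⇒ A·B·CA·A·B·CA·B·CA
    A ↦ CA
    B ↦ A
    C ↦ B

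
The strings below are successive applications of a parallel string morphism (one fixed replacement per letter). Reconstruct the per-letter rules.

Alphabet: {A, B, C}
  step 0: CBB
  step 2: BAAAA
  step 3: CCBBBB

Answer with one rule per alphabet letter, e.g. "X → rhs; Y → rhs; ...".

  step 2 ⇒ step 3: BAAAA ⇒ CC·B·B·B·B
    A ↦ B
    B ↦ CC
    C ↦ A  (constrained at step 0)

A->B, B->CC, C->A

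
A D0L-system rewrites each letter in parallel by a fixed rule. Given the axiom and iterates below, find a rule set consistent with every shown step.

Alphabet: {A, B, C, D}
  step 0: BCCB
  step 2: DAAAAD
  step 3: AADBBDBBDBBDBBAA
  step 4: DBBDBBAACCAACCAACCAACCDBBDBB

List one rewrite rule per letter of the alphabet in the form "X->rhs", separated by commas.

  step 3 ⇒ step 4: AADBBDBBDBBDBBAA ⇒ DBB·DBB·AA·C·C·AA·C·C·AA·C·C·AA·C·C·DBB·DBB
    A ↦ DBB
    B ↦ C
    D ↦ AA
    C ↦ D  (constrained at step 0)

A->DBB, B->C, C->D, D->AA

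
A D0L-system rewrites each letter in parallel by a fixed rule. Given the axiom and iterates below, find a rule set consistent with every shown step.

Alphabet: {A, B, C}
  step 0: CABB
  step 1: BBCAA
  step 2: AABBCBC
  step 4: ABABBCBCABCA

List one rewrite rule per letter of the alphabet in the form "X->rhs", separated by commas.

A->BC, B->A, C->B

  step 1 ⇒ step 2: BBCAA ⇒ A·A·B·BC·BC
    A ↦ BC
    B ↦ A
    C ↦ B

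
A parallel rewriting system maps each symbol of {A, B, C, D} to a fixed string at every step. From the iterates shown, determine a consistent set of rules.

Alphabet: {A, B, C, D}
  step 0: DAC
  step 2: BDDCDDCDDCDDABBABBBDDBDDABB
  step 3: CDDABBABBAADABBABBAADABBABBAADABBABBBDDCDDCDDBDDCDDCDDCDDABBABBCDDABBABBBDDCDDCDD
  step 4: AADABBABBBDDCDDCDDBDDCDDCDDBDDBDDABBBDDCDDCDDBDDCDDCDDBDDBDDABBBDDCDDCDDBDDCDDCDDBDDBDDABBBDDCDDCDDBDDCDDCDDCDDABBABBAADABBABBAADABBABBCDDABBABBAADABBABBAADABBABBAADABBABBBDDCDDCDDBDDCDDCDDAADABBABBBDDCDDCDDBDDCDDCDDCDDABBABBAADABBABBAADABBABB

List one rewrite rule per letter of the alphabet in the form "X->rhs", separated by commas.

  step 3 ⇒ step 4: CDDABBABBAADABBABBAADABBABBAADABBABBBDDCDDCDDBDDCDDCDDCDDABBABBCDDABBABBBDDCDDCDD ⇒ AAD·ABB·ABB·BDD·CDD·CDD·BDD·CDD·CDD·BDD·BDD·ABB·BDD·CDD·CDD·BDD·CDD·CDD·BDD·BDD·ABB·BDD·CDD·CDD·BDD·CDD·CDD·BDD·BDD·ABB·BDD·CDD·CDD·BDD·CDD·CDD·CDD·ABB·ABB·AAD·ABB·ABB·AAD·ABB·ABB·CDD·ABB·ABB·AAD·ABB·ABB·AAD·ABB·ABB·AAD·ABB·ABB·BDD·CDD·CDD·BDD·CDD·CDD·AAD·ABB·ABB·BDD·CDD·CDD·BDD·CDD·CDD·CDD·ABB·ABB·AAD·ABB·ABB·AAD·ABB·ABB
    A ↦ BDD
    B ↦ CDD
    C ↦ AAD
    D ↦ ABB

A->BDD, B->CDD, C->AAD, D->ABB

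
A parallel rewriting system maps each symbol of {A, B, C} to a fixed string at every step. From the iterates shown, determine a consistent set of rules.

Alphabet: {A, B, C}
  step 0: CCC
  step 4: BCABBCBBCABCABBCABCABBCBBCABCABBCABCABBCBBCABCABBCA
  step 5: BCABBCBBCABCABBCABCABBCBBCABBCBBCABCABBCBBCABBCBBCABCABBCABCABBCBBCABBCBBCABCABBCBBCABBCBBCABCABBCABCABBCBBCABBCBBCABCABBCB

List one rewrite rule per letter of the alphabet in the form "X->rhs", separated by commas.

  step 4 ⇒ step 5: BCABBCBBCABCABBCABCABBCBBCABCABBCABCABBCBBCABCABBCA ⇒ BCA·B·BCB·BCA·BCA·B·BCA·BCA·B·BCB·BCA·B·BCB·BCA·BCA·B·BCB·BCA·B·BCB·BCA·BCA·B·BCA·BCA·B·BCB·BCA·B·BCB·BCA·BCA·B·BCB·BCA·B·BCB·BCA·BCA·B·BCA·BCA·B·BCB·BCA·B·BCB·BCA·BCA·B·BCB
    A ↦ BCB
    B ↦ BCA
    C ↦ B

A->BCB, B->BCA, C->B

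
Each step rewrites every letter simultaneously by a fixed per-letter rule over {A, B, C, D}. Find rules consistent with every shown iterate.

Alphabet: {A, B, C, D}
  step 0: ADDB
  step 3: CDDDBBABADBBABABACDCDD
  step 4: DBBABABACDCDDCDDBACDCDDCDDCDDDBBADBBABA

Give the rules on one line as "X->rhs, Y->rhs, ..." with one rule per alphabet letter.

  step 3 ⇒ step 4: CDDDBBABADBBABABACDCDD ⇒ DB·BA·BA·BA·CD·CD·D·CD·D·BA·CD·CD·D·CD·D·CD·D·DB·BA·DB·BA·BA
    A ↦ D
    B ↦ CD
    C ↦ DB
    D ↦ BA

A->D, B->CD, C->DB, D->BA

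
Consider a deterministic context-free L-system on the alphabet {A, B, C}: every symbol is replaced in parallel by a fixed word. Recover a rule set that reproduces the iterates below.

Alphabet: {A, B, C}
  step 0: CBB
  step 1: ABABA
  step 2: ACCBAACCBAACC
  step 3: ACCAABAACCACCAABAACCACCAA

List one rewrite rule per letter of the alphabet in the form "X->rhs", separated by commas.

A->ACC, B->BA, C->A

  step 2 ⇒ step 3: ACCBAACCBAACC ⇒ ACC·A·A·BA·ACC·ACC·A·A·BA·ACC·ACC·A·A
    A ↦ ACC
    B ↦ BA
    C ↦ A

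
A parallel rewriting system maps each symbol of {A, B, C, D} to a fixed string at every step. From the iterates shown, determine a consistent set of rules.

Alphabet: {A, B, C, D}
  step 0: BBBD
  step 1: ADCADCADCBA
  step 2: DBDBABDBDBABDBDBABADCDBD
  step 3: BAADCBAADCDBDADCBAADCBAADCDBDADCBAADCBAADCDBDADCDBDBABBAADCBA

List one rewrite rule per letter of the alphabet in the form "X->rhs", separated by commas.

  step 2 ⇒ step 3: DBDBABDBDBABDBDBABADCDBD ⇒ BA·ADC·BA·ADC·DBD·ADC·BA·ADC·BA·ADC·DBD·ADC·BA·ADC·BA·ADC·DBD·ADC·DBD·BA·B·BA·ADC·BA
    A ↦ DBD
    B ↦ ADC
    C ↦ B
    D ↦ BA

A->DBD, B->ADC, C->B, D->BA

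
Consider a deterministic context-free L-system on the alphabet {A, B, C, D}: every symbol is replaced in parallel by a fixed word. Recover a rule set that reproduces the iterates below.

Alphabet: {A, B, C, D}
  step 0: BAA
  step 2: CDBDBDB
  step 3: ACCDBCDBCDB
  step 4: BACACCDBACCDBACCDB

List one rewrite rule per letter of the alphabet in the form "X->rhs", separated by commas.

  step 3 ⇒ step 4: ACCDBCDBCDB ⇒ B·AC·AC·C·DB·AC·C·DB·AC·C·DB
    A ↦ B
    B ↦ DB
    C ↦ AC
    D ↦ C

A->B, B->DB, C->AC, D->C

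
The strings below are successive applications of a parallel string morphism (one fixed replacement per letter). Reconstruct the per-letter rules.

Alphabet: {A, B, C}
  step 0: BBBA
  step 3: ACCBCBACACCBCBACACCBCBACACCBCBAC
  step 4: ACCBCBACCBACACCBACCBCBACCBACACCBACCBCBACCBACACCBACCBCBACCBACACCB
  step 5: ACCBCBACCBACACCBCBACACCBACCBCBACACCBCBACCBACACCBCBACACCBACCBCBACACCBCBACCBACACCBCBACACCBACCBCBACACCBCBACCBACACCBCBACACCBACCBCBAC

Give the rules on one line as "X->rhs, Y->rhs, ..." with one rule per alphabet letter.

  step 4 ⇒ step 5: ACCBCBACCBACACCBACCBCBACCBACACCBACCBCBACCBACACCBACCBCBACCBACACCB ⇒ AC·CB·CB·AC·CB·AC·AC·CB·CB·AC·AC·CB·AC·CB·CB·AC·AC·CB·CB·AC·CB·AC·AC·CB·CB·AC·AC·CB·AC·CB·CB·AC·AC·CB·CB·AC·CB·AC·AC·CB·CB·AC·AC·CB·AC·CB·CB·AC·AC·CB·CB·AC·CB·AC·AC·CB·CB·AC·AC·CB·AC·CB·CB·AC
    A ↦ AC
    B ↦ AC
    C ↦ CB

A->AC, B->AC, C->CB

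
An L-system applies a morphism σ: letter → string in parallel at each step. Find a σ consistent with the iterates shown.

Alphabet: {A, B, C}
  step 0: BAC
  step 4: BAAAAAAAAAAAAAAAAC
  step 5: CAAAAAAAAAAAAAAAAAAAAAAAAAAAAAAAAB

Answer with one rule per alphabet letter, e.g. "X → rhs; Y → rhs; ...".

  step 4 ⇒ step 5: BAAAAAAAAAAAAAAAAC ⇒ C·AA·AA·AA·AA·AA·AA·AA·AA·AA·AA·AA·AA·AA·AA·AA·AA·B
    A ↦ AA
    B ↦ C
    C ↦ B

A->AA, B->C, C->B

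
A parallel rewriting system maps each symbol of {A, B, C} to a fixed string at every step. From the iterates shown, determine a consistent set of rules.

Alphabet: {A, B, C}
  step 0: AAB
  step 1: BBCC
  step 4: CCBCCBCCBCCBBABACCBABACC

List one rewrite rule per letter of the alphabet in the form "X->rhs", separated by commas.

  step 0 ⇒ step 1: AAB ⇒ B·B·CC
    A ↦ B
    B ↦ CC
    C ↦ BA  (constrained at step 1)

A->B, B->CC, C->BA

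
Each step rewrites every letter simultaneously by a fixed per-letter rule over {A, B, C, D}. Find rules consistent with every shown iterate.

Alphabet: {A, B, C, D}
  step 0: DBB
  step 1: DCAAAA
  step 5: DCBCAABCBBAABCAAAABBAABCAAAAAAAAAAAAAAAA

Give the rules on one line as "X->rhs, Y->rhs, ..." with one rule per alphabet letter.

  step 0 ⇒ step 1: DBB ⇒ DC·AA·AA
    B ↦ AA
    D ↦ DC
    A ↦ B  (constrained at step 1)
    C ↦ BC  (constrained at step 1)

A->B, B->AA, C->BC, D->DC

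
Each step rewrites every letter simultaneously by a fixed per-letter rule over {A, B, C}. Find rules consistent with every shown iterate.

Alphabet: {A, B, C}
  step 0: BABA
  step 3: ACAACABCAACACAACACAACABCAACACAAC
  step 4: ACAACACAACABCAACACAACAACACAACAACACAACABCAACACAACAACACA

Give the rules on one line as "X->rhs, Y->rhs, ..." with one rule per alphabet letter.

A->AC, B->ABC, C->A

  step 3 ⇒ step 4: ACAACABCAACACAACACAACABCAACACAAC ⇒ AC·A·AC·AC·A·AC·ABC·A·AC·AC·A·AC·A·AC·AC·A·AC·A·AC·AC·A·AC·ABC·A·AC·AC·A·AC·A·AC·AC·A
    A ↦ AC
    B ↦ ABC
    C ↦ A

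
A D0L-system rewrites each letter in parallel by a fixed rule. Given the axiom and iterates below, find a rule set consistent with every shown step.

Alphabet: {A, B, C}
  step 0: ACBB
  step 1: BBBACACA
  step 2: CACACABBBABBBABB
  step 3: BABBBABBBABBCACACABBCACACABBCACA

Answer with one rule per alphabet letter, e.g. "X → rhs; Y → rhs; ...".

A->BB, B->CA, C->BA

  step 2 ⇒ step 3: CACACABBBABBBABB ⇒ BA·BB·BA·BB·BA·BB·CA·CA·CA·BB·CA·CA·CA·BB·CA·CA
    A ↦ BB
    B ↦ CA
    C ↦ BA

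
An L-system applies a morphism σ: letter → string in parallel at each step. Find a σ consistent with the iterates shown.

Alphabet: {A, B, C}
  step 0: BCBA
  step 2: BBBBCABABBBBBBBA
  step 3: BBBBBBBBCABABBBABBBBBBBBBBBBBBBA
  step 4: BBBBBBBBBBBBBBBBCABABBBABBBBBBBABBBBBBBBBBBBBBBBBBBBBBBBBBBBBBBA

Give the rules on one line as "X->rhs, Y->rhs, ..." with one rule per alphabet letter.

  step 3 ⇒ step 4: BBBBBBBBCABABBBABBBBBBBBBBBBBBBA ⇒ BB·BB·BB·BB·BB·BB·BB·BB·CA·BA·BB·BA·BB·BB·BB·BA·BB·BB·BB·BB·BB·BB·BB·BB·BB·BB·BB·BB·BB·BB·BB·BA
    A ↦ BA
    B ↦ BB
    C ↦ CA

A->BA, B->BB, C->CA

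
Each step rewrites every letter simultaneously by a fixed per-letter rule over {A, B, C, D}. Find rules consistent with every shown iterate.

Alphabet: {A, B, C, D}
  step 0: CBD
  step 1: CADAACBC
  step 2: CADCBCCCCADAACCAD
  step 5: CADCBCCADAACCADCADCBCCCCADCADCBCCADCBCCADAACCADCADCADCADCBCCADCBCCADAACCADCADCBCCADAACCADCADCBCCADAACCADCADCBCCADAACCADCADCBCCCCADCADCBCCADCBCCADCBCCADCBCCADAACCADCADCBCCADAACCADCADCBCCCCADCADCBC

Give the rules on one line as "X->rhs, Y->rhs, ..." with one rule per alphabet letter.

A->C, B->AAC, C->CAD, D->BC

  step 1 ⇒ step 2: CADAACBC ⇒ CAD·C·BC·C·C·CAD·AAC·CAD
    A ↦ C
    B ↦ AAC
    C ↦ CAD
    D ↦ BC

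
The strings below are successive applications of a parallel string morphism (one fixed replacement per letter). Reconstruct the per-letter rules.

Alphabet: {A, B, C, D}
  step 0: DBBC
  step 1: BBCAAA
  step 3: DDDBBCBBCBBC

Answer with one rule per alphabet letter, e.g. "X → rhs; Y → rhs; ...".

A->D, B->A, C->A, D->BBC

  step 0 ⇒ step 1: DBBC ⇒ BBC·A·A·A
    B ↦ A
    C ↦ A
    D ↦ BBC
    A ↦ D  (constrained at step 1)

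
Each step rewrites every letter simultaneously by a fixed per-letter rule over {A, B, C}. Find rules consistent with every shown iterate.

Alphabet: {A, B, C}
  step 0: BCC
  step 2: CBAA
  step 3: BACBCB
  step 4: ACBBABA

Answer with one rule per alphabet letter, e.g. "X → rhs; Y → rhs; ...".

  step 3 ⇒ step 4: BACBCB ⇒ A·CB·B·A·B·A
    A ↦ CB
    B ↦ A
    C ↦ B

A->CB, B->A, C->B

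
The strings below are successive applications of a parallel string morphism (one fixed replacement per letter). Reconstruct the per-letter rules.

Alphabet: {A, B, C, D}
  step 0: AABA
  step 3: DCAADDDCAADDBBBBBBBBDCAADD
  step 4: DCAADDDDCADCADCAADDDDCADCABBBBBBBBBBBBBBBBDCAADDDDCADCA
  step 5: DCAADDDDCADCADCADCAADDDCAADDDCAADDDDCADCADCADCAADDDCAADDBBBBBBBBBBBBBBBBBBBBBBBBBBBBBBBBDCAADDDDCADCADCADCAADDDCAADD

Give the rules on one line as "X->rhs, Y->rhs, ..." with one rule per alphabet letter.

A->D, B->BB, C->AD, D->DCA

  step 4 ⇒ step 5: DCAADDDDCADCADCAADDDDCADCABBBBBBBBBBBBBBBBDCAADDDDCADCA ⇒ DCA·AD·D·D·DCA·DCA·DCA·DCA·AD·D·DCA·AD·D·DCA·AD·D·D·DCA·DCA·DCA·DCA·AD·D·DCA·AD·D·BB·BB·BB·BB·BB·BB·BB·BB·BB·BB·BB·BB·BB·BB·BB·BB·DCA·AD·D·D·DCA·DCA·DCA·DCA·AD·D·DCA·AD·D
    A ↦ D
    B ↦ BB
    C ↦ AD
    D ↦ DCA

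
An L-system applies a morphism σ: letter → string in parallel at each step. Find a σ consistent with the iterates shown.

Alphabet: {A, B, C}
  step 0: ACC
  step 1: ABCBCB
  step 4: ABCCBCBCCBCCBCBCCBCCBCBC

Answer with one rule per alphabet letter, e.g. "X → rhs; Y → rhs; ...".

A->AB, B->C, C->CB

  step 0 ⇒ step 1: ACC ⇒ AB·CB·CB
    A ↦ AB
    C ↦ CB
    B ↦ C  (constrained at step 1)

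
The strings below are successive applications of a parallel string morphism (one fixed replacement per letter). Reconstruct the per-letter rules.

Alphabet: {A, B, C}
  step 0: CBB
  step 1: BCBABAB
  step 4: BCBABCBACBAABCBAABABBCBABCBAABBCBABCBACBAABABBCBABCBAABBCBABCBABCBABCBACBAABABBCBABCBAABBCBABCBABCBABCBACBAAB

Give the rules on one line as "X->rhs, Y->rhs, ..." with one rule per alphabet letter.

  step 0 ⇒ step 1: CBB ⇒ BCB·AB·AB
    B ↦ AB
    C ↦ BCB
    A ↦ CBA  (constrained at step 1)

A->CBA, B->AB, C->BCB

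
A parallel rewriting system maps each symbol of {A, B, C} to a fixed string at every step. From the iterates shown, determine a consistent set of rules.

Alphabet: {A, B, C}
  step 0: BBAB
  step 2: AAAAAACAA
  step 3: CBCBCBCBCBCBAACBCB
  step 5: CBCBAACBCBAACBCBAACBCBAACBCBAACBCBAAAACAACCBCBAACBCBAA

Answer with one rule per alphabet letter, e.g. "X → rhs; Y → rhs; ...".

  step 2 ⇒ step 3: AAAAAACAA ⇒ CB·CB·CB·CB·CB·CB·AA·CB·CB
    A ↦ CB
    C ↦ AA
    B ↦ C  (constrained at step 0)

A->CB, B->C, C->AA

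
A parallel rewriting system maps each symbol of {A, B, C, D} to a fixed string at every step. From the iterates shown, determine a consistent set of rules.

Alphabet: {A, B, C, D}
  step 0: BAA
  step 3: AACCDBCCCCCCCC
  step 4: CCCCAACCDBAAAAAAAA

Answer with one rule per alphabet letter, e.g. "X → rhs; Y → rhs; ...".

A->CC, B->DB, C->A, D->CC

  step 3 ⇒ step 4: AACCDBCCCCCCCC ⇒ CC·CC·A·A·CC·DB·A·A·A·A·A·A·A·A
    A ↦ CC
    B ↦ DB
    C ↦ A
    D ↦ CC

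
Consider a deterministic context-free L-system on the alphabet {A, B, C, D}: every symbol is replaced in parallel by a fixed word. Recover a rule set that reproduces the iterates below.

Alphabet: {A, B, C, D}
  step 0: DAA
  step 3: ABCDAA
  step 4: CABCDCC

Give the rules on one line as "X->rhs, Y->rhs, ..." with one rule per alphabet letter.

A->C, B->A, C->B, D->CD

  step 3 ⇒ step 4: ABCDAA ⇒ C·A·B·CD·C·C
    A ↦ C
    B ↦ A
    C ↦ B
    D ↦ CD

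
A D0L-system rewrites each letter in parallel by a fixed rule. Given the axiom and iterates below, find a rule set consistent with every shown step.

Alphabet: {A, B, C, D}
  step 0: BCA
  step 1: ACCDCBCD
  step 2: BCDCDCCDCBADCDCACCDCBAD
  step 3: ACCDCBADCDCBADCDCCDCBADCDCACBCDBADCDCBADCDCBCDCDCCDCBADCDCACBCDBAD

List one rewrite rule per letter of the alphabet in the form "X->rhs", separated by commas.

  step 2 ⇒ step 3: BCDCDCCDCBADCDCACCDCBAD ⇒ AC·CDC·BAD·CDC·BAD·CDC·CDC·BAD·CDC·AC·BCD·BAD·CDC·BAD·CDC·BCD·CDC·CDC·BAD·CDC·AC·BCD·BAD
    A ↦ BCD
    B ↦ AC
    C ↦ CDC
    D ↦ BAD

A->BCD, B->AC, C->CDC, D->BAD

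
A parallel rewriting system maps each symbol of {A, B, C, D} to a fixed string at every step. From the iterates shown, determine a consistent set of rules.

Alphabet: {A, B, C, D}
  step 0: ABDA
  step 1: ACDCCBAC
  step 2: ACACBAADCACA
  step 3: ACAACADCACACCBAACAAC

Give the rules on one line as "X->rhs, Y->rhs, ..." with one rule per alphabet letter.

  step 2 ⇒ step 3: ACACBAADCACA ⇒ AC·A·AC·A·DC·AC·AC·CB·A·AC·A·AC
    A ↦ AC
    B ↦ DC
    C ↦ A
    D ↦ CB

A->AC, B->DC, C->A, D->CB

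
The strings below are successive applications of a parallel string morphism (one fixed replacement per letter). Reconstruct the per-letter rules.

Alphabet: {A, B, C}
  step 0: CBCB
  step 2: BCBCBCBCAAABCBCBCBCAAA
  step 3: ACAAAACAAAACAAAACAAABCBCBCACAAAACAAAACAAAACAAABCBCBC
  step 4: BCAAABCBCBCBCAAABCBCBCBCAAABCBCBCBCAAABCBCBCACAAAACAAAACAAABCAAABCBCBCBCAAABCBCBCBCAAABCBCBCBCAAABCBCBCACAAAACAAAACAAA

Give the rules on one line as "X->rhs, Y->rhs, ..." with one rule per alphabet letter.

  step 3 ⇒ step 4: ACAAAACAAAACAAAACAAABCBCBCACAAAACAAAACAAAACAAABCBCBC ⇒ BC·AAA·BC·BC·BC·BC·AAA·BC·BC·BC·BC·AAA·BC·BC·BC·BC·AAA·BC·BC·BC·AC·AAA·AC·AAA·AC·AAA·BC·AAA·BC·BC·BC·BC·AAA·BC·BC·BC·BC·AAA·BC·BC·BC·BC·AAA·BC·BC·BC·AC·AAA·AC·AAA·AC·AAA
    A ↦ BC
    B ↦ AC
    C ↦ AAA

A->BC, B->AC, C->AAA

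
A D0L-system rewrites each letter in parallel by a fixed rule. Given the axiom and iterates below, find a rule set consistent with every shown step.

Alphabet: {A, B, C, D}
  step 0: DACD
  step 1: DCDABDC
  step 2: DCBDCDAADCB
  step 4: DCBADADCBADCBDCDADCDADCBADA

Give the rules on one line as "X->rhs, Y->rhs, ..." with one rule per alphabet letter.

  step 1 ⇒ step 2: DCDABDC ⇒ DC·B·DC·DA·A·DC·B
    A ↦ DA
    B ↦ A
    C ↦ B
    D ↦ DC

A->DA, B->A, C->B, D->DC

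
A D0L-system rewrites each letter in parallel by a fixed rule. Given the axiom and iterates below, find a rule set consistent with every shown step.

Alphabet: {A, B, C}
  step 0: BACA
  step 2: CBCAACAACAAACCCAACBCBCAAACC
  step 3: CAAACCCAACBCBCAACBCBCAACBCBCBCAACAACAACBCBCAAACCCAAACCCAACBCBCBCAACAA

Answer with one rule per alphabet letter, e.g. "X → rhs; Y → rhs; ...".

A->CB, B->ACC, C->CAA

  step 2 ⇒ step 3: CBCAACAACAAACCCAACBCBCAAACC ⇒ CAA·ACC·CAA·CB·CB·CAA·CB·CB·CAA·CB·CB·CB·CAA·CAA·CAA·CB·CB·CAA·ACC·CAA·ACC·CAA·CB·CB·CB·CAA·CAA
    A ↦ CB
    B ↦ ACC
    C ↦ CAA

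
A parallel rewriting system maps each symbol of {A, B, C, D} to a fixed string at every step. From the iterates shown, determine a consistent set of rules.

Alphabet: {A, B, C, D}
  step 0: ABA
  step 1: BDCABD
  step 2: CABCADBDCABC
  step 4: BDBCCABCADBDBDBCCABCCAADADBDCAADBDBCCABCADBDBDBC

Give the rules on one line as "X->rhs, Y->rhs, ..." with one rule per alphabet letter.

  step 1 ⇒ step 2: BDCABD ⇒ CA·BC·AD·BD·CA·BC
    A ↦ BD
    B ↦ CA
    C ↦ AD
    D ↦ BC

A->BD, B->CA, C->AD, D->BC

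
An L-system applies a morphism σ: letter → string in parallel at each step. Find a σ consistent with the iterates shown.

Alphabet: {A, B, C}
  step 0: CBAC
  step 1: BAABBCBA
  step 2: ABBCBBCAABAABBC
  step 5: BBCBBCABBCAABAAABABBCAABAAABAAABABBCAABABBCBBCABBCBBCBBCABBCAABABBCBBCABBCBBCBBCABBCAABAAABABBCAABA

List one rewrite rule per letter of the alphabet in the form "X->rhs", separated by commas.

  step 1 ⇒ step 2: BAABBCBA ⇒ A·BBC·BBC·A·A·BA·A·BBC
    A ↦ BBC
    B ↦ A
    C ↦ BA

A->BBC, B->A, C->BA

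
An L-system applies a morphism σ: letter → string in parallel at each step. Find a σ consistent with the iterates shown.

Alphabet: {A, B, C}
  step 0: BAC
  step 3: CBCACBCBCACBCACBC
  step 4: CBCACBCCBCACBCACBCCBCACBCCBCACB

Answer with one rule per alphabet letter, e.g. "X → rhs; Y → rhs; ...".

A->C, B->CA, C->CB

  step 3 ⇒ step 4: CBCACBCBCACBCACBC ⇒ CB·CA·CB·C·CB·CA·CB·CA·CB·C·CB·CA·CB·C·CB·CA·CB
    A ↦ C
    B ↦ CA
    C ↦ CB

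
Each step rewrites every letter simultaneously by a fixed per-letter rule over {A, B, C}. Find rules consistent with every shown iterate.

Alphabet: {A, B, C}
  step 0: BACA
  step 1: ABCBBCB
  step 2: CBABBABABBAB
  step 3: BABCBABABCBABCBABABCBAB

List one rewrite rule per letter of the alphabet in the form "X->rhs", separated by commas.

A->CB, B->AB, C->B

  step 2 ⇒ step 3: CBABBABABBAB ⇒ B·AB·CB·AB·AB·CB·AB·CB·AB·AB·CB·AB
    A ↦ CB
    B ↦ AB
    C ↦ B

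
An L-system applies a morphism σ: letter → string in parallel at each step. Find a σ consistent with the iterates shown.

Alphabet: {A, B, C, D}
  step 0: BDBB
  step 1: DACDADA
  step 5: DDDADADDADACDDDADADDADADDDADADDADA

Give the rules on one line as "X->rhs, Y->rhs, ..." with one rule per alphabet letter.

  step 0 ⇒ step 1: BDBB ⇒ DA·C·DA·DA
    B ↦ DA
    D ↦ C
    A ↦ BB  (constrained at step 1)
    C ↦ D  (constrained at step 1)

A->BB, B->DA, C->D, D->C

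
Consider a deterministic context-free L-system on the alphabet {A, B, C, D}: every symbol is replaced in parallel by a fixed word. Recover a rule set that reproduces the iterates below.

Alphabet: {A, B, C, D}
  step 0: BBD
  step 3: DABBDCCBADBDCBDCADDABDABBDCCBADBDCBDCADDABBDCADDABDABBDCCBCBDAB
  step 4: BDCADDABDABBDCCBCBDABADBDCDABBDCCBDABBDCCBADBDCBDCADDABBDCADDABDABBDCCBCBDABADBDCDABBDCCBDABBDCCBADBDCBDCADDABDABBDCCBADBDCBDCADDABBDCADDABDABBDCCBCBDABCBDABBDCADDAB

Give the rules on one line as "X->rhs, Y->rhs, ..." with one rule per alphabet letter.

A->AD, B->DAB, C->CB, D->BDC

  step 3 ⇒ step 4: DABBDCCBADBDCBDCADDABDABBDCCBADBDCBDCADDABBDCADDABDABBDCCBCBDAB ⇒ BDC·AD·DAB·DAB·BDC·CB·CB·DAB·AD·BDC·DAB·BDC·CB·DAB·BDC·CB·AD·BDC·BDC·AD·DAB·BDC·AD·DAB·DAB·BDC·CB·CB·DAB·AD·BDC·DAB·BDC·CB·DAB·BDC·CB·AD·BDC·BDC·AD·DAB·DAB·BDC·CB·AD·BDC·BDC·AD·DAB·BDC·AD·DAB·DAB·BDC·CB·CB·DAB·CB·DAB·BDC·AD·DAB
    A ↦ AD
    B ↦ DAB
    C ↦ CB
    D ↦ BDC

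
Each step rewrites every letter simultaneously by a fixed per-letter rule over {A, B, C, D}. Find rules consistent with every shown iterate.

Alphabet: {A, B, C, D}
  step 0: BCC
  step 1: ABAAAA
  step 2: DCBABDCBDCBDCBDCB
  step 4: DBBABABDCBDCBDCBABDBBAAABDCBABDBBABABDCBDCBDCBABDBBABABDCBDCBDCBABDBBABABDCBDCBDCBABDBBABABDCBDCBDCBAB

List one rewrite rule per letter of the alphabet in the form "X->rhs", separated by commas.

  step 1 ⇒ step 2: ABAAAA ⇒ DCB·AB·DCB·DCB·DCB·DCB
    A ↦ DCB
    B ↦ AB
  step 0 ⇒ step 1: BCC ⇒ AB·AA·AA
    C ↦ AA
    D ↦ DBB  (constrained at step 2)

A->DCB, B->AB, C->AA, D->DBB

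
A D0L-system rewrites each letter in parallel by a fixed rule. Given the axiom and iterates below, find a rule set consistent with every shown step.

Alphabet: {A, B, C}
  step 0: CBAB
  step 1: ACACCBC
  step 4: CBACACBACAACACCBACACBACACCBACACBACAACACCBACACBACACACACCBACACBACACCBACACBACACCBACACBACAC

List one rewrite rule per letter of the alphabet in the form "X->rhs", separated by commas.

  step 0 ⇒ step 1: CBAB ⇒ ACA·C·CB·C
    A ↦ CB
    B ↦ C
    C ↦ ACA

A->CB, B->C, C->ACA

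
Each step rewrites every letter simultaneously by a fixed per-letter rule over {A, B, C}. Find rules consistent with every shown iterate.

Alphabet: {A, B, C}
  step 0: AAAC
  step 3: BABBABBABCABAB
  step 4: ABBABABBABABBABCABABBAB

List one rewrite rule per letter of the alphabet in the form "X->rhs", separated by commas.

  step 3 ⇒ step 4: BABBABBABCABAB ⇒ AB·B·AB·AB·B·AB·AB·B·AB·CA·B·AB·B·AB
    A ↦ B
    B ↦ AB
    C ↦ CA

A->B, B->AB, C->CA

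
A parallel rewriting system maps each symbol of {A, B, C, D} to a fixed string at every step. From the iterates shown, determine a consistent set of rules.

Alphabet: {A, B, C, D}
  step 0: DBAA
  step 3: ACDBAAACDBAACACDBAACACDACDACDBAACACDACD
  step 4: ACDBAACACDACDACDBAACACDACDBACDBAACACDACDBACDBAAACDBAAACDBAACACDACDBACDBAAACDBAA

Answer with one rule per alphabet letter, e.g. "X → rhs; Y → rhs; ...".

A->ACD, B->C, C->B, D->AA

  step 3 ⇒ step 4: ACDBAAACDBAACACDBAACACDACDACDBAACACDACD ⇒ ACD·B·AA·C·ACD·ACD·ACD·B·AA·C·ACD·ACD·B·ACD·B·AA·C·ACD·ACD·B·ACD·B·AA·ACD·B·AA·ACD·B·AA·C·ACD·ACD·B·ACD·B·AA·ACD·B·AA
    A ↦ ACD
    B ↦ C
    C ↦ B
    D ↦ AA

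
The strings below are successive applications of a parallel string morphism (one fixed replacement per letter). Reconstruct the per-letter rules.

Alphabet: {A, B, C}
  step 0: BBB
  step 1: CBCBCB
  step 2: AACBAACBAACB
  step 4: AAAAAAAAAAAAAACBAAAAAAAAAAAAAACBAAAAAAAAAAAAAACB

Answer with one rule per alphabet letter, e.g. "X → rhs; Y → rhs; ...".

A->AA, B->CB, C->AA

  step 1 ⇒ step 2: CBCBCB ⇒ AA·CB·AA·CB·AA·CB
    B ↦ CB
    C ↦ AA
    A ↦ AA  (constrained at step 2)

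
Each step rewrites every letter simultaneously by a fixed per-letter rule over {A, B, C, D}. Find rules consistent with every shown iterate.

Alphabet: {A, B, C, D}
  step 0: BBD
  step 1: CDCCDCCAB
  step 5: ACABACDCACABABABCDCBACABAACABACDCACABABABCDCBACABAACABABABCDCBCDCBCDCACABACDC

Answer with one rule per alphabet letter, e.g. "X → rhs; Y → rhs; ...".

A->B, B->CDC, C->A, D->CAB

  step 0 ⇒ step 1: BBD ⇒ CDC·CDC·CAB
    B ↦ CDC
    D ↦ CAB
    A ↦ B  (constrained at step 1)
    C ↦ A  (constrained at step 1)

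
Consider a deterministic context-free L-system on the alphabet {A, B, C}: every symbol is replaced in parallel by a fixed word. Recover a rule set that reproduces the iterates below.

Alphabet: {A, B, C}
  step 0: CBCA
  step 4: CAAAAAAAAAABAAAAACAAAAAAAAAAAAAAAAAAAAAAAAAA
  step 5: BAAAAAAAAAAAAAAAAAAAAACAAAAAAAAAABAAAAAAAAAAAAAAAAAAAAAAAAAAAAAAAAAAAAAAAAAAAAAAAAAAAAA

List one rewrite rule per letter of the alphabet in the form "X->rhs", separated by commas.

  step 4 ⇒ step 5: CAAAAAAAAAABAAAAACAAAAAAAAAAAAAAAAAAAAAAAAAA ⇒ BA·AA·AA·AA·AA·AA·AA·AA·AA·AA·AA·C·AA·AA·AA·AA·AA·BA·AA·AA·AA·AA·AA·AA·AA·AA·AA·AA·AA·AA·AA·AA·AA·AA·AA·AA·AA·AA·AA·AA·AA·AA·AA·AA
    A ↦ AA
    B ↦ C
    C ↦ BA

A->AA, B->C, C->BA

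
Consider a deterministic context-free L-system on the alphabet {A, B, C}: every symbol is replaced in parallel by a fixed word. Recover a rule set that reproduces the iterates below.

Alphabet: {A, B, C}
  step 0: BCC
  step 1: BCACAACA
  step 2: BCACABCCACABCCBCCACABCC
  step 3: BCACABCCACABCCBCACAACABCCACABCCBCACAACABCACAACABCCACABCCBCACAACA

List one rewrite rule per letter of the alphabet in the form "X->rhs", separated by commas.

A->BCC, B->BC, C->ACA

  step 2 ⇒ step 3: BCACABCCACABCCBCCACABCC ⇒ BC·ACA·BCC·ACA·BCC·BC·ACA·ACA·BCC·ACA·BCC·BC·ACA·ACA·BC·ACA·ACA·BCC·ACA·BCC·BC·ACA·ACA
    A ↦ BCC
    B ↦ BC
    C ↦ ACA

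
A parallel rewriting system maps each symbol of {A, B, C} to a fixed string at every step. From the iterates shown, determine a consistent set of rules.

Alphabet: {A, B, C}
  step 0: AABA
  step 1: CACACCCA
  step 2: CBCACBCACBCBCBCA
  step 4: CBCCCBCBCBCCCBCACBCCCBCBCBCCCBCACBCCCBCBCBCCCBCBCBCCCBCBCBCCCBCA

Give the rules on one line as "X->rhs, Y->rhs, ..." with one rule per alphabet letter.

A->CA, B->CC, C->CB

  step 1 ⇒ step 2: CACACCCA ⇒ CB·CA·CB·CA·CB·CB·CB·CA
    A ↦ CA
    C ↦ CB
  step 0 ⇒ step 1: AABA ⇒ CA·CA·CC·CA
    B ↦ CC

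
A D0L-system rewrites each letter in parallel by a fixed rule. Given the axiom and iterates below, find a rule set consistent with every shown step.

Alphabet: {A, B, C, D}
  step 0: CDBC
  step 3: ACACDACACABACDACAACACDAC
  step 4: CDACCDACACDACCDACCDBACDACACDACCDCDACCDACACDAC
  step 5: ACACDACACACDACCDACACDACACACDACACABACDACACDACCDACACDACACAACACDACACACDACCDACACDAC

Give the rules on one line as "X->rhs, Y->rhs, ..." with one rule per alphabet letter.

  step 4 ⇒ step 5: CDACCDACACDACCDACCDBACDACACDACCDCDACCDACACDAC ⇒ AC·A·CD·AC·AC·A·CD·AC·CD·AC·A·CD·AC·AC·A·CD·AC·AC·A·BA·CD·AC·A·CD·AC·CD·AC·A·CD·AC·AC·A·AC·A·CD·AC·AC·A·CD·AC·CD·AC·A·CD·AC
    A ↦ CD
    B ↦ BA
    C ↦ AC
    D ↦ A

A->CD, B->BA, C->AC, D->A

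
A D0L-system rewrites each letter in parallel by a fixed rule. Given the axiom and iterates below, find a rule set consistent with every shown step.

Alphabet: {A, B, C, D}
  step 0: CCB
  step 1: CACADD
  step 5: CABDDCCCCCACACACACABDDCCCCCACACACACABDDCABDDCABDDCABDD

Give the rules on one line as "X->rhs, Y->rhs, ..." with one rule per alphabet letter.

A->B, B->DD, C->CA, D->CC

  step 0 ⇒ step 1: CCB ⇒ CA·CA·DD
    B ↦ DD
    C ↦ CA
    A ↦ B  (constrained at step 1)
    D ↦ CC  (constrained at step 1)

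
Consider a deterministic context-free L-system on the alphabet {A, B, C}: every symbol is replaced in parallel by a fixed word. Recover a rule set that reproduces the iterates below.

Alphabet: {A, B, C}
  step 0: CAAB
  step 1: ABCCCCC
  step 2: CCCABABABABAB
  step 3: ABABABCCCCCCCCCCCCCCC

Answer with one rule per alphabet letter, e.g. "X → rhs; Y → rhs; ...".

A->CC, B->C, C->AB

  step 2 ⇒ step 3: CCCABABABABAB ⇒ AB·AB·AB·CC·C·CC·C·CC·C·CC·C·CC·C
    A ↦ CC
    B ↦ C
    C ↦ AB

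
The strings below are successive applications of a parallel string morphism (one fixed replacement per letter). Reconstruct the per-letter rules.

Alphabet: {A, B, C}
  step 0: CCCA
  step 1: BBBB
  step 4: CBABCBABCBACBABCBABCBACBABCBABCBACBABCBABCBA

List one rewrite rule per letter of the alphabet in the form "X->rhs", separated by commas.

  step 0 ⇒ step 1: CCCA ⇒ B·B·B·B
    A ↦ B
    C ↦ B
    B ↦ CBA  (constrained at step 1)

A->B, B->CBA, C->B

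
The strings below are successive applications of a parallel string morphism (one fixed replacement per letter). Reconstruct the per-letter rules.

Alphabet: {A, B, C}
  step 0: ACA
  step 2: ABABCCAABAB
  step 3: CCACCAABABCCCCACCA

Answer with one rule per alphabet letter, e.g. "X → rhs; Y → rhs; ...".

  step 2 ⇒ step 3: ABABCCAABAB ⇒ CC·A·CC·A·AB·AB·CC·CC·A·CC·A
    A ↦ CC
    B ↦ A
    C ↦ AB

A->CC, B->A, C->AB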